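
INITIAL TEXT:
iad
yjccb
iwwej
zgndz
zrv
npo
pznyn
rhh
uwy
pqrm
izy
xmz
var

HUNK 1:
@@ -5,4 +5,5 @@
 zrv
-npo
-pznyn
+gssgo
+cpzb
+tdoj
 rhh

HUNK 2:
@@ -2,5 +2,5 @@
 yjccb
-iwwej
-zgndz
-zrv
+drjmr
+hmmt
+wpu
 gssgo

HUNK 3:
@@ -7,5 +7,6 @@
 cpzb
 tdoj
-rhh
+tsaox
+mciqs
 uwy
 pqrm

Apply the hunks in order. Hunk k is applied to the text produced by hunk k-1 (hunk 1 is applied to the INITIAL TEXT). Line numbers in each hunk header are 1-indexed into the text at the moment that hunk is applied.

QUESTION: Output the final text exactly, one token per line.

Hunk 1: at line 5 remove [npo,pznyn] add [gssgo,cpzb,tdoj] -> 14 lines: iad yjccb iwwej zgndz zrv gssgo cpzb tdoj rhh uwy pqrm izy xmz var
Hunk 2: at line 2 remove [iwwej,zgndz,zrv] add [drjmr,hmmt,wpu] -> 14 lines: iad yjccb drjmr hmmt wpu gssgo cpzb tdoj rhh uwy pqrm izy xmz var
Hunk 3: at line 7 remove [rhh] add [tsaox,mciqs] -> 15 lines: iad yjccb drjmr hmmt wpu gssgo cpzb tdoj tsaox mciqs uwy pqrm izy xmz var

Answer: iad
yjccb
drjmr
hmmt
wpu
gssgo
cpzb
tdoj
tsaox
mciqs
uwy
pqrm
izy
xmz
var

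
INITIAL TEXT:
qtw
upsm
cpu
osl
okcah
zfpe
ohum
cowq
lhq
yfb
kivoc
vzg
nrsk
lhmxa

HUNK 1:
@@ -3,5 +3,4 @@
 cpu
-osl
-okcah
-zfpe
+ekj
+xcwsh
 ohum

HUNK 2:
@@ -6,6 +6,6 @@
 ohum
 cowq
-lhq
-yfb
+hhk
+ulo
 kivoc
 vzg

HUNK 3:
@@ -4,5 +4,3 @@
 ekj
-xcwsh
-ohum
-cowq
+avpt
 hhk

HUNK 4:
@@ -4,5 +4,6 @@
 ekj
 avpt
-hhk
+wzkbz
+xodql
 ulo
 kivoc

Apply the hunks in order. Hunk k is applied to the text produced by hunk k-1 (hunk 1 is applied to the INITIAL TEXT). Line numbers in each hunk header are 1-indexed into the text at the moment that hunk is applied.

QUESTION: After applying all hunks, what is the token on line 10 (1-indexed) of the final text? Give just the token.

Hunk 1: at line 3 remove [osl,okcah,zfpe] add [ekj,xcwsh] -> 13 lines: qtw upsm cpu ekj xcwsh ohum cowq lhq yfb kivoc vzg nrsk lhmxa
Hunk 2: at line 6 remove [lhq,yfb] add [hhk,ulo] -> 13 lines: qtw upsm cpu ekj xcwsh ohum cowq hhk ulo kivoc vzg nrsk lhmxa
Hunk 3: at line 4 remove [xcwsh,ohum,cowq] add [avpt] -> 11 lines: qtw upsm cpu ekj avpt hhk ulo kivoc vzg nrsk lhmxa
Hunk 4: at line 4 remove [hhk] add [wzkbz,xodql] -> 12 lines: qtw upsm cpu ekj avpt wzkbz xodql ulo kivoc vzg nrsk lhmxa
Final line 10: vzg

Answer: vzg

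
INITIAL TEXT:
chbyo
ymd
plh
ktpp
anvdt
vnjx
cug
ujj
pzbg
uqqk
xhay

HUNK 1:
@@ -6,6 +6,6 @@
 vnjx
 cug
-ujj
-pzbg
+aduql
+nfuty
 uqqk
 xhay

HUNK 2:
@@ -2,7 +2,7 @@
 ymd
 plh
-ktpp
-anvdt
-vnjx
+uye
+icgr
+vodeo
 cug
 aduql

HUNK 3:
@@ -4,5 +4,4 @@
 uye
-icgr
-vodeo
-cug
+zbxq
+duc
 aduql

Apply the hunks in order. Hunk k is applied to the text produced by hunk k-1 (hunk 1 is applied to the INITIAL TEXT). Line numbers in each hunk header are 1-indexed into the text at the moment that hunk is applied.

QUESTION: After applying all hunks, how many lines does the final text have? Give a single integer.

Hunk 1: at line 6 remove [ujj,pzbg] add [aduql,nfuty] -> 11 lines: chbyo ymd plh ktpp anvdt vnjx cug aduql nfuty uqqk xhay
Hunk 2: at line 2 remove [ktpp,anvdt,vnjx] add [uye,icgr,vodeo] -> 11 lines: chbyo ymd plh uye icgr vodeo cug aduql nfuty uqqk xhay
Hunk 3: at line 4 remove [icgr,vodeo,cug] add [zbxq,duc] -> 10 lines: chbyo ymd plh uye zbxq duc aduql nfuty uqqk xhay
Final line count: 10

Answer: 10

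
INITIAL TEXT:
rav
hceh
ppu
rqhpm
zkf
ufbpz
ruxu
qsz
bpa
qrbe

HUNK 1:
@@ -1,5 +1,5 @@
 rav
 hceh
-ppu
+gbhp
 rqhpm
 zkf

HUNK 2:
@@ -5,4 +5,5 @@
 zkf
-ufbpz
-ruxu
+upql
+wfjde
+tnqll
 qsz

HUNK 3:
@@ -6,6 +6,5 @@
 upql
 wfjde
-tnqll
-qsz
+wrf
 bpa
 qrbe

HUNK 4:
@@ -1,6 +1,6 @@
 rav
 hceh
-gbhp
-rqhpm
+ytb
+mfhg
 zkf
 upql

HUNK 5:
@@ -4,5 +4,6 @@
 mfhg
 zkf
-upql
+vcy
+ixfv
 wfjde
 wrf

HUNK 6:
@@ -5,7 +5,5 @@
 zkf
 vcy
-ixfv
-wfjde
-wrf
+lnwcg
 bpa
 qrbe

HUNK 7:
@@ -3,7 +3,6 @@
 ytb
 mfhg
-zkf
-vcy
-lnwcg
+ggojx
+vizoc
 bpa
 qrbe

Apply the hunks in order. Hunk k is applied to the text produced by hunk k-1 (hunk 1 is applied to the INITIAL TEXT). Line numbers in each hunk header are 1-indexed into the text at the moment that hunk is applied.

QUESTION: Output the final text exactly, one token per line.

Answer: rav
hceh
ytb
mfhg
ggojx
vizoc
bpa
qrbe

Derivation:
Hunk 1: at line 1 remove [ppu] add [gbhp] -> 10 lines: rav hceh gbhp rqhpm zkf ufbpz ruxu qsz bpa qrbe
Hunk 2: at line 5 remove [ufbpz,ruxu] add [upql,wfjde,tnqll] -> 11 lines: rav hceh gbhp rqhpm zkf upql wfjde tnqll qsz bpa qrbe
Hunk 3: at line 6 remove [tnqll,qsz] add [wrf] -> 10 lines: rav hceh gbhp rqhpm zkf upql wfjde wrf bpa qrbe
Hunk 4: at line 1 remove [gbhp,rqhpm] add [ytb,mfhg] -> 10 lines: rav hceh ytb mfhg zkf upql wfjde wrf bpa qrbe
Hunk 5: at line 4 remove [upql] add [vcy,ixfv] -> 11 lines: rav hceh ytb mfhg zkf vcy ixfv wfjde wrf bpa qrbe
Hunk 6: at line 5 remove [ixfv,wfjde,wrf] add [lnwcg] -> 9 lines: rav hceh ytb mfhg zkf vcy lnwcg bpa qrbe
Hunk 7: at line 3 remove [zkf,vcy,lnwcg] add [ggojx,vizoc] -> 8 lines: rav hceh ytb mfhg ggojx vizoc bpa qrbe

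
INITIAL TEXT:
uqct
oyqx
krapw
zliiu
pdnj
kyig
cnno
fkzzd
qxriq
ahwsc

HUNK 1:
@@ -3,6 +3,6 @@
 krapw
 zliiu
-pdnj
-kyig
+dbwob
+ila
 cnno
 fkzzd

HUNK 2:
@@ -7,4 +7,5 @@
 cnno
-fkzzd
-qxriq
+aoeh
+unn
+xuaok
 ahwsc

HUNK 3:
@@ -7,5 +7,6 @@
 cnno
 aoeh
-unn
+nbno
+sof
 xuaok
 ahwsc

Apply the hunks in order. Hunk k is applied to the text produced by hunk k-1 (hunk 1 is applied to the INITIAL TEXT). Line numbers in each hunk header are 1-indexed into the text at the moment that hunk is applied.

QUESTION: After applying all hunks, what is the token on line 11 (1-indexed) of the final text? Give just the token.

Answer: xuaok

Derivation:
Hunk 1: at line 3 remove [pdnj,kyig] add [dbwob,ila] -> 10 lines: uqct oyqx krapw zliiu dbwob ila cnno fkzzd qxriq ahwsc
Hunk 2: at line 7 remove [fkzzd,qxriq] add [aoeh,unn,xuaok] -> 11 lines: uqct oyqx krapw zliiu dbwob ila cnno aoeh unn xuaok ahwsc
Hunk 3: at line 7 remove [unn] add [nbno,sof] -> 12 lines: uqct oyqx krapw zliiu dbwob ila cnno aoeh nbno sof xuaok ahwsc
Final line 11: xuaok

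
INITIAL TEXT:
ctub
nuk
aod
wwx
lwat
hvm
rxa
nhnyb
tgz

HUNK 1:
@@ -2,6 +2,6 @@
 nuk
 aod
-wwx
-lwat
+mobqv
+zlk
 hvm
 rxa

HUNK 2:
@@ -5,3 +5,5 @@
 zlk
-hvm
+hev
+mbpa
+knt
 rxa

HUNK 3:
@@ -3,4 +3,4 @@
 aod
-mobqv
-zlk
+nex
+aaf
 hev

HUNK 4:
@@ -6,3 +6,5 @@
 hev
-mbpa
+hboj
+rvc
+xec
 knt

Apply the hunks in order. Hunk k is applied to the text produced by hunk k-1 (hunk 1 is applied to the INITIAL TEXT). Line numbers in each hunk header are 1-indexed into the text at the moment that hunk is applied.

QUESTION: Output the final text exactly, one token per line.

Hunk 1: at line 2 remove [wwx,lwat] add [mobqv,zlk] -> 9 lines: ctub nuk aod mobqv zlk hvm rxa nhnyb tgz
Hunk 2: at line 5 remove [hvm] add [hev,mbpa,knt] -> 11 lines: ctub nuk aod mobqv zlk hev mbpa knt rxa nhnyb tgz
Hunk 3: at line 3 remove [mobqv,zlk] add [nex,aaf] -> 11 lines: ctub nuk aod nex aaf hev mbpa knt rxa nhnyb tgz
Hunk 4: at line 6 remove [mbpa] add [hboj,rvc,xec] -> 13 lines: ctub nuk aod nex aaf hev hboj rvc xec knt rxa nhnyb tgz

Answer: ctub
nuk
aod
nex
aaf
hev
hboj
rvc
xec
knt
rxa
nhnyb
tgz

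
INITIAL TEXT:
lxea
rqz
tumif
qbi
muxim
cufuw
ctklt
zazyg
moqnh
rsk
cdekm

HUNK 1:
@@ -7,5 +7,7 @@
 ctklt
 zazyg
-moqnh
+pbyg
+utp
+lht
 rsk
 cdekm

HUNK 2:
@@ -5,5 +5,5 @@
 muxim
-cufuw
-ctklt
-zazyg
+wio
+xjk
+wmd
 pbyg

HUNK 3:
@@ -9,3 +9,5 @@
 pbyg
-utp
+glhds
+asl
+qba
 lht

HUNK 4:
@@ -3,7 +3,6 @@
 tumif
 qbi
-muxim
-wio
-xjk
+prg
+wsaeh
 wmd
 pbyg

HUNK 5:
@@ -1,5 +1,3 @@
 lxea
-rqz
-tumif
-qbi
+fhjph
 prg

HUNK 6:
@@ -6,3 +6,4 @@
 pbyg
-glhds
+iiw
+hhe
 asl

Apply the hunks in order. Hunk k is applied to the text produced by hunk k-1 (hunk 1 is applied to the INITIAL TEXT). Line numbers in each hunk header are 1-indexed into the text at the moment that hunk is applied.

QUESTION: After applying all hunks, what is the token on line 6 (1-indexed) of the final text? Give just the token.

Answer: pbyg

Derivation:
Hunk 1: at line 7 remove [moqnh] add [pbyg,utp,lht] -> 13 lines: lxea rqz tumif qbi muxim cufuw ctklt zazyg pbyg utp lht rsk cdekm
Hunk 2: at line 5 remove [cufuw,ctklt,zazyg] add [wio,xjk,wmd] -> 13 lines: lxea rqz tumif qbi muxim wio xjk wmd pbyg utp lht rsk cdekm
Hunk 3: at line 9 remove [utp] add [glhds,asl,qba] -> 15 lines: lxea rqz tumif qbi muxim wio xjk wmd pbyg glhds asl qba lht rsk cdekm
Hunk 4: at line 3 remove [muxim,wio,xjk] add [prg,wsaeh] -> 14 lines: lxea rqz tumif qbi prg wsaeh wmd pbyg glhds asl qba lht rsk cdekm
Hunk 5: at line 1 remove [rqz,tumif,qbi] add [fhjph] -> 12 lines: lxea fhjph prg wsaeh wmd pbyg glhds asl qba lht rsk cdekm
Hunk 6: at line 6 remove [glhds] add [iiw,hhe] -> 13 lines: lxea fhjph prg wsaeh wmd pbyg iiw hhe asl qba lht rsk cdekm
Final line 6: pbyg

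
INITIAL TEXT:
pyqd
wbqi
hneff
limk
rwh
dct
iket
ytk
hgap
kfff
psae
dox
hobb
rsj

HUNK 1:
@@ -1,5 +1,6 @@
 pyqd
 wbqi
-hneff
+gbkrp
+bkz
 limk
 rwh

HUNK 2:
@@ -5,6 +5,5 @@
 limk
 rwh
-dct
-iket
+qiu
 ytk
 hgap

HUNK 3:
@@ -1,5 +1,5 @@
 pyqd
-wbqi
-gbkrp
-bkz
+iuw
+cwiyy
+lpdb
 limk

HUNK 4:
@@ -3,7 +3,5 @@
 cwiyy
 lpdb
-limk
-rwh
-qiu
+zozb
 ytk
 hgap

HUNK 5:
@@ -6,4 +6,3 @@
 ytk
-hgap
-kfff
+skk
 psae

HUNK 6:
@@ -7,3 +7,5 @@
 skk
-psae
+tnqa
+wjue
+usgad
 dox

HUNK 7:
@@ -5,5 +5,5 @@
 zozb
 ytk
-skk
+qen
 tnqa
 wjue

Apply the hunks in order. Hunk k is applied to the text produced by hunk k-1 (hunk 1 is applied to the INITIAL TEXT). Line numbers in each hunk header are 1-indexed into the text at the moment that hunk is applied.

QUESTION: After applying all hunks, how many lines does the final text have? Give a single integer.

Answer: 13

Derivation:
Hunk 1: at line 1 remove [hneff] add [gbkrp,bkz] -> 15 lines: pyqd wbqi gbkrp bkz limk rwh dct iket ytk hgap kfff psae dox hobb rsj
Hunk 2: at line 5 remove [dct,iket] add [qiu] -> 14 lines: pyqd wbqi gbkrp bkz limk rwh qiu ytk hgap kfff psae dox hobb rsj
Hunk 3: at line 1 remove [wbqi,gbkrp,bkz] add [iuw,cwiyy,lpdb] -> 14 lines: pyqd iuw cwiyy lpdb limk rwh qiu ytk hgap kfff psae dox hobb rsj
Hunk 4: at line 3 remove [limk,rwh,qiu] add [zozb] -> 12 lines: pyqd iuw cwiyy lpdb zozb ytk hgap kfff psae dox hobb rsj
Hunk 5: at line 6 remove [hgap,kfff] add [skk] -> 11 lines: pyqd iuw cwiyy lpdb zozb ytk skk psae dox hobb rsj
Hunk 6: at line 7 remove [psae] add [tnqa,wjue,usgad] -> 13 lines: pyqd iuw cwiyy lpdb zozb ytk skk tnqa wjue usgad dox hobb rsj
Hunk 7: at line 5 remove [skk] add [qen] -> 13 lines: pyqd iuw cwiyy lpdb zozb ytk qen tnqa wjue usgad dox hobb rsj
Final line count: 13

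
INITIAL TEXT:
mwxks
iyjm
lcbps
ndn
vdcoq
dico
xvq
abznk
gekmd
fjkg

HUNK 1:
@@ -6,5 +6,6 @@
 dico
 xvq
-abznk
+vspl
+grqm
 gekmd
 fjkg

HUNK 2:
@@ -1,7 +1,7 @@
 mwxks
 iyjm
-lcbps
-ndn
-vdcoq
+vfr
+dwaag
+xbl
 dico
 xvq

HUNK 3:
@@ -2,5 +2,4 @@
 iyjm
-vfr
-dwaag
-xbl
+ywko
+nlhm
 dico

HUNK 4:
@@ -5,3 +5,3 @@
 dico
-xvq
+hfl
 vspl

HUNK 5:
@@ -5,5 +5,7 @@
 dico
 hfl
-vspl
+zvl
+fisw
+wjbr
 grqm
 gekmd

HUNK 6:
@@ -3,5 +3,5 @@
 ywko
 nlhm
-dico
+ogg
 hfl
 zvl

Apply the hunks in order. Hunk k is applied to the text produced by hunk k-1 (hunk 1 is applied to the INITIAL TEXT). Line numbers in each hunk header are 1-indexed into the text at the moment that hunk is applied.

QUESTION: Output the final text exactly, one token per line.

Answer: mwxks
iyjm
ywko
nlhm
ogg
hfl
zvl
fisw
wjbr
grqm
gekmd
fjkg

Derivation:
Hunk 1: at line 6 remove [abznk] add [vspl,grqm] -> 11 lines: mwxks iyjm lcbps ndn vdcoq dico xvq vspl grqm gekmd fjkg
Hunk 2: at line 1 remove [lcbps,ndn,vdcoq] add [vfr,dwaag,xbl] -> 11 lines: mwxks iyjm vfr dwaag xbl dico xvq vspl grqm gekmd fjkg
Hunk 3: at line 2 remove [vfr,dwaag,xbl] add [ywko,nlhm] -> 10 lines: mwxks iyjm ywko nlhm dico xvq vspl grqm gekmd fjkg
Hunk 4: at line 5 remove [xvq] add [hfl] -> 10 lines: mwxks iyjm ywko nlhm dico hfl vspl grqm gekmd fjkg
Hunk 5: at line 5 remove [vspl] add [zvl,fisw,wjbr] -> 12 lines: mwxks iyjm ywko nlhm dico hfl zvl fisw wjbr grqm gekmd fjkg
Hunk 6: at line 3 remove [dico] add [ogg] -> 12 lines: mwxks iyjm ywko nlhm ogg hfl zvl fisw wjbr grqm gekmd fjkg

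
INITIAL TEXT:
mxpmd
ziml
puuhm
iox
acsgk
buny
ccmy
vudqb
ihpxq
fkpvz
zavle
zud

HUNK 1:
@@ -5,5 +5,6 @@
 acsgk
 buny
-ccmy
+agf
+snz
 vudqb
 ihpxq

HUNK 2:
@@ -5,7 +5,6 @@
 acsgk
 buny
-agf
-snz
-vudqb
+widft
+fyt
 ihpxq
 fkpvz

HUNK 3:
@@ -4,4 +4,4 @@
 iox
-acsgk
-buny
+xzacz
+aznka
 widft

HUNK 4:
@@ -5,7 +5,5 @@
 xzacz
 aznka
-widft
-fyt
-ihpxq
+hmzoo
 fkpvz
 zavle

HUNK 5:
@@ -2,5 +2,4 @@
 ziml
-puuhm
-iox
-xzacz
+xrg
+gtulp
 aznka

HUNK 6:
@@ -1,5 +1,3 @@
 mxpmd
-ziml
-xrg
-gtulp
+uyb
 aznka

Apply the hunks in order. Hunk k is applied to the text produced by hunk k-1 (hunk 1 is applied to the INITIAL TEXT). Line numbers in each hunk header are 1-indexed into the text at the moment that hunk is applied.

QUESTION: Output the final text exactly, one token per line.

Answer: mxpmd
uyb
aznka
hmzoo
fkpvz
zavle
zud

Derivation:
Hunk 1: at line 5 remove [ccmy] add [agf,snz] -> 13 lines: mxpmd ziml puuhm iox acsgk buny agf snz vudqb ihpxq fkpvz zavle zud
Hunk 2: at line 5 remove [agf,snz,vudqb] add [widft,fyt] -> 12 lines: mxpmd ziml puuhm iox acsgk buny widft fyt ihpxq fkpvz zavle zud
Hunk 3: at line 4 remove [acsgk,buny] add [xzacz,aznka] -> 12 lines: mxpmd ziml puuhm iox xzacz aznka widft fyt ihpxq fkpvz zavle zud
Hunk 4: at line 5 remove [widft,fyt,ihpxq] add [hmzoo] -> 10 lines: mxpmd ziml puuhm iox xzacz aznka hmzoo fkpvz zavle zud
Hunk 5: at line 2 remove [puuhm,iox,xzacz] add [xrg,gtulp] -> 9 lines: mxpmd ziml xrg gtulp aznka hmzoo fkpvz zavle zud
Hunk 6: at line 1 remove [ziml,xrg,gtulp] add [uyb] -> 7 lines: mxpmd uyb aznka hmzoo fkpvz zavle zud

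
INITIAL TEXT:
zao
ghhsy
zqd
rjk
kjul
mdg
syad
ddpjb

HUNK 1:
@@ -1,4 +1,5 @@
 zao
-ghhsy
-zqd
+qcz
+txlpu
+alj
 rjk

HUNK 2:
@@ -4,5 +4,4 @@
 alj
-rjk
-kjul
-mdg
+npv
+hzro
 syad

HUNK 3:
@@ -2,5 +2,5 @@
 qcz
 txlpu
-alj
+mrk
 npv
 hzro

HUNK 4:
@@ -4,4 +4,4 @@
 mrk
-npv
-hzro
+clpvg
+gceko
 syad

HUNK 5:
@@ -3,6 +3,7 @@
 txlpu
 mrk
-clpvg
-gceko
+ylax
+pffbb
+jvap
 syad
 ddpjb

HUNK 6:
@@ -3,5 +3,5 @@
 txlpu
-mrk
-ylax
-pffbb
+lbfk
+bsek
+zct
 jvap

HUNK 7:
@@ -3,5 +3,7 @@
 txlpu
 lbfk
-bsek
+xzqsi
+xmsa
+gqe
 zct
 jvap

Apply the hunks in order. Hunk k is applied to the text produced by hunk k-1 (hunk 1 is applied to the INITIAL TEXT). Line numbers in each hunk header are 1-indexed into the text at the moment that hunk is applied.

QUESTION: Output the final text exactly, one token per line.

Answer: zao
qcz
txlpu
lbfk
xzqsi
xmsa
gqe
zct
jvap
syad
ddpjb

Derivation:
Hunk 1: at line 1 remove [ghhsy,zqd] add [qcz,txlpu,alj] -> 9 lines: zao qcz txlpu alj rjk kjul mdg syad ddpjb
Hunk 2: at line 4 remove [rjk,kjul,mdg] add [npv,hzro] -> 8 lines: zao qcz txlpu alj npv hzro syad ddpjb
Hunk 3: at line 2 remove [alj] add [mrk] -> 8 lines: zao qcz txlpu mrk npv hzro syad ddpjb
Hunk 4: at line 4 remove [npv,hzro] add [clpvg,gceko] -> 8 lines: zao qcz txlpu mrk clpvg gceko syad ddpjb
Hunk 5: at line 3 remove [clpvg,gceko] add [ylax,pffbb,jvap] -> 9 lines: zao qcz txlpu mrk ylax pffbb jvap syad ddpjb
Hunk 6: at line 3 remove [mrk,ylax,pffbb] add [lbfk,bsek,zct] -> 9 lines: zao qcz txlpu lbfk bsek zct jvap syad ddpjb
Hunk 7: at line 3 remove [bsek] add [xzqsi,xmsa,gqe] -> 11 lines: zao qcz txlpu lbfk xzqsi xmsa gqe zct jvap syad ddpjb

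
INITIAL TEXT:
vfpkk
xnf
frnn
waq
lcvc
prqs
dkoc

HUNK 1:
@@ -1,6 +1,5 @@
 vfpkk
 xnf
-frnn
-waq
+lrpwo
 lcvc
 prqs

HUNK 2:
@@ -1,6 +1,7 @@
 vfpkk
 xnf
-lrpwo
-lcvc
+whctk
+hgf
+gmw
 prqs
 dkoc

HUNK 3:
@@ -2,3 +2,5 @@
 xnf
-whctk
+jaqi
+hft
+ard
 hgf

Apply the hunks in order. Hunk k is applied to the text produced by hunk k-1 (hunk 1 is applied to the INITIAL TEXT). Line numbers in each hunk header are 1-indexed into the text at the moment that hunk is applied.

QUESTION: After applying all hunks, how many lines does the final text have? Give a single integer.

Hunk 1: at line 1 remove [frnn,waq] add [lrpwo] -> 6 lines: vfpkk xnf lrpwo lcvc prqs dkoc
Hunk 2: at line 1 remove [lrpwo,lcvc] add [whctk,hgf,gmw] -> 7 lines: vfpkk xnf whctk hgf gmw prqs dkoc
Hunk 3: at line 2 remove [whctk] add [jaqi,hft,ard] -> 9 lines: vfpkk xnf jaqi hft ard hgf gmw prqs dkoc
Final line count: 9

Answer: 9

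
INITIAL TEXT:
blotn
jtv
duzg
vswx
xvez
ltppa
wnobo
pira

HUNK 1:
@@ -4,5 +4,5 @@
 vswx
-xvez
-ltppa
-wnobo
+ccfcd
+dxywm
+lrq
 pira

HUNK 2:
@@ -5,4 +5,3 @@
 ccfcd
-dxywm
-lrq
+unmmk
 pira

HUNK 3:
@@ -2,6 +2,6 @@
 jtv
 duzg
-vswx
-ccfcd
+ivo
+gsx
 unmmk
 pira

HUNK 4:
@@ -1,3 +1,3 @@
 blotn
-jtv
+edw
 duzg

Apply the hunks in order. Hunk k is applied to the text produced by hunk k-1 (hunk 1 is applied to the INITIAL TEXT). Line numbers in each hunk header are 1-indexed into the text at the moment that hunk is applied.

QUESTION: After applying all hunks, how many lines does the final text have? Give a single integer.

Hunk 1: at line 4 remove [xvez,ltppa,wnobo] add [ccfcd,dxywm,lrq] -> 8 lines: blotn jtv duzg vswx ccfcd dxywm lrq pira
Hunk 2: at line 5 remove [dxywm,lrq] add [unmmk] -> 7 lines: blotn jtv duzg vswx ccfcd unmmk pira
Hunk 3: at line 2 remove [vswx,ccfcd] add [ivo,gsx] -> 7 lines: blotn jtv duzg ivo gsx unmmk pira
Hunk 4: at line 1 remove [jtv] add [edw] -> 7 lines: blotn edw duzg ivo gsx unmmk pira
Final line count: 7

Answer: 7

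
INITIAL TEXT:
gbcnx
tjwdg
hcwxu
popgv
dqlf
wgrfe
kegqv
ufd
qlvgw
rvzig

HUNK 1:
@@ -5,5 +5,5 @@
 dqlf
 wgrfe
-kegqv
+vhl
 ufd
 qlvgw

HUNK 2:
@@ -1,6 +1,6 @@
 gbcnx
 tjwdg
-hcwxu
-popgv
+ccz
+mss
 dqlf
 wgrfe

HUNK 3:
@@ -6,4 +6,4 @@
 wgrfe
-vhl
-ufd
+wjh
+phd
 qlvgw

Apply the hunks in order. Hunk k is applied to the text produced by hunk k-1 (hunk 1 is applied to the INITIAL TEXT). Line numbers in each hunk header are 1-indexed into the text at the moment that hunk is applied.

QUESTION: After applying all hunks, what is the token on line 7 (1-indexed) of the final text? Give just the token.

Answer: wjh

Derivation:
Hunk 1: at line 5 remove [kegqv] add [vhl] -> 10 lines: gbcnx tjwdg hcwxu popgv dqlf wgrfe vhl ufd qlvgw rvzig
Hunk 2: at line 1 remove [hcwxu,popgv] add [ccz,mss] -> 10 lines: gbcnx tjwdg ccz mss dqlf wgrfe vhl ufd qlvgw rvzig
Hunk 3: at line 6 remove [vhl,ufd] add [wjh,phd] -> 10 lines: gbcnx tjwdg ccz mss dqlf wgrfe wjh phd qlvgw rvzig
Final line 7: wjh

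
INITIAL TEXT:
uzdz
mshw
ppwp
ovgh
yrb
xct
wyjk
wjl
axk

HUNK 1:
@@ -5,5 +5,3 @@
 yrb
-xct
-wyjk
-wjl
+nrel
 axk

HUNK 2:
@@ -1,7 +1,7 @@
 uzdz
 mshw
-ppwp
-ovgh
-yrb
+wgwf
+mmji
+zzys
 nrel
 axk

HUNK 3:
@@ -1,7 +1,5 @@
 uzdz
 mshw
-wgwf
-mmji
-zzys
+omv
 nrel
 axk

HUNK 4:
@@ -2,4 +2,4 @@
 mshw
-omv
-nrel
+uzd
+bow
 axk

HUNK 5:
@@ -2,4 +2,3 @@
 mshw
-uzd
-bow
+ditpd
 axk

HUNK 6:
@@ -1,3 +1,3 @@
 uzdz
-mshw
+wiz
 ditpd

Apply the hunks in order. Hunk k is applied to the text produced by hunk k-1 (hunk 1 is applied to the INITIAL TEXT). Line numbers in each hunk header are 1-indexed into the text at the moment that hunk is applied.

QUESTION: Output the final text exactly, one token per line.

Hunk 1: at line 5 remove [xct,wyjk,wjl] add [nrel] -> 7 lines: uzdz mshw ppwp ovgh yrb nrel axk
Hunk 2: at line 1 remove [ppwp,ovgh,yrb] add [wgwf,mmji,zzys] -> 7 lines: uzdz mshw wgwf mmji zzys nrel axk
Hunk 3: at line 1 remove [wgwf,mmji,zzys] add [omv] -> 5 lines: uzdz mshw omv nrel axk
Hunk 4: at line 2 remove [omv,nrel] add [uzd,bow] -> 5 lines: uzdz mshw uzd bow axk
Hunk 5: at line 2 remove [uzd,bow] add [ditpd] -> 4 lines: uzdz mshw ditpd axk
Hunk 6: at line 1 remove [mshw] add [wiz] -> 4 lines: uzdz wiz ditpd axk

Answer: uzdz
wiz
ditpd
axk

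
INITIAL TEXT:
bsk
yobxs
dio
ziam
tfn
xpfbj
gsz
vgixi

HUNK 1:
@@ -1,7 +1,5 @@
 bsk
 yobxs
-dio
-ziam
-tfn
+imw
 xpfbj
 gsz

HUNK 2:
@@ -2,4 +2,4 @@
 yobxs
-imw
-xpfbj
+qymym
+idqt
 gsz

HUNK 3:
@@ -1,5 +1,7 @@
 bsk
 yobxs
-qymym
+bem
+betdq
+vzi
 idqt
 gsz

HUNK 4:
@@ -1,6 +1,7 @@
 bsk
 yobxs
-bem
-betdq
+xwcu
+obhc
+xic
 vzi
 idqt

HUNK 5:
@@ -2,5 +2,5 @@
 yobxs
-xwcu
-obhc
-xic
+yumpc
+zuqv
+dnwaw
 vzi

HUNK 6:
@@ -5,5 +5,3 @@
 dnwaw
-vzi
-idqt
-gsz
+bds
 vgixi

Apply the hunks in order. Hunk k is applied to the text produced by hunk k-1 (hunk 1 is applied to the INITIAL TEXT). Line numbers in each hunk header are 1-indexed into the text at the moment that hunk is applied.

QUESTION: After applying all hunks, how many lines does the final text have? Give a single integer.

Hunk 1: at line 1 remove [dio,ziam,tfn] add [imw] -> 6 lines: bsk yobxs imw xpfbj gsz vgixi
Hunk 2: at line 2 remove [imw,xpfbj] add [qymym,idqt] -> 6 lines: bsk yobxs qymym idqt gsz vgixi
Hunk 3: at line 1 remove [qymym] add [bem,betdq,vzi] -> 8 lines: bsk yobxs bem betdq vzi idqt gsz vgixi
Hunk 4: at line 1 remove [bem,betdq] add [xwcu,obhc,xic] -> 9 lines: bsk yobxs xwcu obhc xic vzi idqt gsz vgixi
Hunk 5: at line 2 remove [xwcu,obhc,xic] add [yumpc,zuqv,dnwaw] -> 9 lines: bsk yobxs yumpc zuqv dnwaw vzi idqt gsz vgixi
Hunk 6: at line 5 remove [vzi,idqt,gsz] add [bds] -> 7 lines: bsk yobxs yumpc zuqv dnwaw bds vgixi
Final line count: 7

Answer: 7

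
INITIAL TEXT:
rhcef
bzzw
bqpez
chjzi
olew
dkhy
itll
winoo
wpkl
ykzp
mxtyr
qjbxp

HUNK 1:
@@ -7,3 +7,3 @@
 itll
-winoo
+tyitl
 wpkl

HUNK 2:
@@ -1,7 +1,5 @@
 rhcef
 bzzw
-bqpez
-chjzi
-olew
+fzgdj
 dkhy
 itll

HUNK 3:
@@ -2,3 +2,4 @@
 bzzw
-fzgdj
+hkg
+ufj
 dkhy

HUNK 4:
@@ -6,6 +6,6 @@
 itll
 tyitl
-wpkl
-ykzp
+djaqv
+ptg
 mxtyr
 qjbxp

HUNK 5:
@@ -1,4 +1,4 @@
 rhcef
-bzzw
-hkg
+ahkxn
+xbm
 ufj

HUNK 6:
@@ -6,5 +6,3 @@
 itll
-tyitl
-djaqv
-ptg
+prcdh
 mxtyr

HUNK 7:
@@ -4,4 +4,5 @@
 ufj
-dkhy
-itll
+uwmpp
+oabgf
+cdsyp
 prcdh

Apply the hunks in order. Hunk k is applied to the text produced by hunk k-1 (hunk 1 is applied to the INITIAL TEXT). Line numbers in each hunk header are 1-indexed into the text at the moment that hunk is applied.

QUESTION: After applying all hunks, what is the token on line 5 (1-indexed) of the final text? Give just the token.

Hunk 1: at line 7 remove [winoo] add [tyitl] -> 12 lines: rhcef bzzw bqpez chjzi olew dkhy itll tyitl wpkl ykzp mxtyr qjbxp
Hunk 2: at line 1 remove [bqpez,chjzi,olew] add [fzgdj] -> 10 lines: rhcef bzzw fzgdj dkhy itll tyitl wpkl ykzp mxtyr qjbxp
Hunk 3: at line 2 remove [fzgdj] add [hkg,ufj] -> 11 lines: rhcef bzzw hkg ufj dkhy itll tyitl wpkl ykzp mxtyr qjbxp
Hunk 4: at line 6 remove [wpkl,ykzp] add [djaqv,ptg] -> 11 lines: rhcef bzzw hkg ufj dkhy itll tyitl djaqv ptg mxtyr qjbxp
Hunk 5: at line 1 remove [bzzw,hkg] add [ahkxn,xbm] -> 11 lines: rhcef ahkxn xbm ufj dkhy itll tyitl djaqv ptg mxtyr qjbxp
Hunk 6: at line 6 remove [tyitl,djaqv,ptg] add [prcdh] -> 9 lines: rhcef ahkxn xbm ufj dkhy itll prcdh mxtyr qjbxp
Hunk 7: at line 4 remove [dkhy,itll] add [uwmpp,oabgf,cdsyp] -> 10 lines: rhcef ahkxn xbm ufj uwmpp oabgf cdsyp prcdh mxtyr qjbxp
Final line 5: uwmpp

Answer: uwmpp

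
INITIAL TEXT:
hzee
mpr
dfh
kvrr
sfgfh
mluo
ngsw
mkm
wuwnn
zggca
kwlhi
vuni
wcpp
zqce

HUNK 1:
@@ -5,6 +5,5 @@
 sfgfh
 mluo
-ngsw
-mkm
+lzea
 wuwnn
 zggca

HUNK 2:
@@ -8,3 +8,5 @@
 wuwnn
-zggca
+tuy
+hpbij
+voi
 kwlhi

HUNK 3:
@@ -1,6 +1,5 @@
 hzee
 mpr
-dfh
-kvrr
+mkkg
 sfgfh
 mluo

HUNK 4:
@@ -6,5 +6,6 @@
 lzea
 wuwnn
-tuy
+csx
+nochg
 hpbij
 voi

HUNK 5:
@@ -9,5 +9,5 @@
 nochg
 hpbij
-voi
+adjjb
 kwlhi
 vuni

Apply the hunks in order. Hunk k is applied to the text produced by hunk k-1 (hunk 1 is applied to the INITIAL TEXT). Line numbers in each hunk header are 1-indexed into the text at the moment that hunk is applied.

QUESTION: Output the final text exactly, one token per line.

Hunk 1: at line 5 remove [ngsw,mkm] add [lzea] -> 13 lines: hzee mpr dfh kvrr sfgfh mluo lzea wuwnn zggca kwlhi vuni wcpp zqce
Hunk 2: at line 8 remove [zggca] add [tuy,hpbij,voi] -> 15 lines: hzee mpr dfh kvrr sfgfh mluo lzea wuwnn tuy hpbij voi kwlhi vuni wcpp zqce
Hunk 3: at line 1 remove [dfh,kvrr] add [mkkg] -> 14 lines: hzee mpr mkkg sfgfh mluo lzea wuwnn tuy hpbij voi kwlhi vuni wcpp zqce
Hunk 4: at line 6 remove [tuy] add [csx,nochg] -> 15 lines: hzee mpr mkkg sfgfh mluo lzea wuwnn csx nochg hpbij voi kwlhi vuni wcpp zqce
Hunk 5: at line 9 remove [voi] add [adjjb] -> 15 lines: hzee mpr mkkg sfgfh mluo lzea wuwnn csx nochg hpbij adjjb kwlhi vuni wcpp zqce

Answer: hzee
mpr
mkkg
sfgfh
mluo
lzea
wuwnn
csx
nochg
hpbij
adjjb
kwlhi
vuni
wcpp
zqce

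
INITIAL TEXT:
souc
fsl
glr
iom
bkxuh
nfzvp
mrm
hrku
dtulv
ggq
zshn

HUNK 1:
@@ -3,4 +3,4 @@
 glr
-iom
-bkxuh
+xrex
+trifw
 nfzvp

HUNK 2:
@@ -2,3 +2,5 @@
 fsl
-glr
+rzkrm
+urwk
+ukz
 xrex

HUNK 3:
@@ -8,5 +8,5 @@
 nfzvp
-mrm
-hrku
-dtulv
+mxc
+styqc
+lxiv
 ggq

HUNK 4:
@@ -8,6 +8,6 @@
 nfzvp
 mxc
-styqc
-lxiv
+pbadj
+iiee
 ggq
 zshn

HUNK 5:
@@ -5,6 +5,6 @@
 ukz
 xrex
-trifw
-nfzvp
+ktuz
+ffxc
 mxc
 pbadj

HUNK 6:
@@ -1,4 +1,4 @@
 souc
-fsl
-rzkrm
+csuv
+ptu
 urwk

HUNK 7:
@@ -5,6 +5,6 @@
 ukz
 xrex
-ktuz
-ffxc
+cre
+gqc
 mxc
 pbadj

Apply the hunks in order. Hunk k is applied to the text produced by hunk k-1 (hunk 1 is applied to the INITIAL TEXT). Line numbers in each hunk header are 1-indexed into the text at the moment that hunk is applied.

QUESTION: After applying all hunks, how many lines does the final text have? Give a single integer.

Answer: 13

Derivation:
Hunk 1: at line 3 remove [iom,bkxuh] add [xrex,trifw] -> 11 lines: souc fsl glr xrex trifw nfzvp mrm hrku dtulv ggq zshn
Hunk 2: at line 2 remove [glr] add [rzkrm,urwk,ukz] -> 13 lines: souc fsl rzkrm urwk ukz xrex trifw nfzvp mrm hrku dtulv ggq zshn
Hunk 3: at line 8 remove [mrm,hrku,dtulv] add [mxc,styqc,lxiv] -> 13 lines: souc fsl rzkrm urwk ukz xrex trifw nfzvp mxc styqc lxiv ggq zshn
Hunk 4: at line 8 remove [styqc,lxiv] add [pbadj,iiee] -> 13 lines: souc fsl rzkrm urwk ukz xrex trifw nfzvp mxc pbadj iiee ggq zshn
Hunk 5: at line 5 remove [trifw,nfzvp] add [ktuz,ffxc] -> 13 lines: souc fsl rzkrm urwk ukz xrex ktuz ffxc mxc pbadj iiee ggq zshn
Hunk 6: at line 1 remove [fsl,rzkrm] add [csuv,ptu] -> 13 lines: souc csuv ptu urwk ukz xrex ktuz ffxc mxc pbadj iiee ggq zshn
Hunk 7: at line 5 remove [ktuz,ffxc] add [cre,gqc] -> 13 lines: souc csuv ptu urwk ukz xrex cre gqc mxc pbadj iiee ggq zshn
Final line count: 13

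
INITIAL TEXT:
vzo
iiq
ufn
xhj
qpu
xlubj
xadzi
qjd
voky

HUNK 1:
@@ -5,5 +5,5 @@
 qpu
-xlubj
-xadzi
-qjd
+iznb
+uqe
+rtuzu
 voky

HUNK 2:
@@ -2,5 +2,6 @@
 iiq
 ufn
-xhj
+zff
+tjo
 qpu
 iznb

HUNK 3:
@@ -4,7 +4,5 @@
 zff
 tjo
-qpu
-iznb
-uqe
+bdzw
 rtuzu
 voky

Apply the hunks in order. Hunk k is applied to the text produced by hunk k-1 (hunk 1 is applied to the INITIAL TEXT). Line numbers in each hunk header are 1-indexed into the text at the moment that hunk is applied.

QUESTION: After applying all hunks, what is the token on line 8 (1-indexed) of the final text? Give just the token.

Answer: voky

Derivation:
Hunk 1: at line 5 remove [xlubj,xadzi,qjd] add [iznb,uqe,rtuzu] -> 9 lines: vzo iiq ufn xhj qpu iznb uqe rtuzu voky
Hunk 2: at line 2 remove [xhj] add [zff,tjo] -> 10 lines: vzo iiq ufn zff tjo qpu iznb uqe rtuzu voky
Hunk 3: at line 4 remove [qpu,iznb,uqe] add [bdzw] -> 8 lines: vzo iiq ufn zff tjo bdzw rtuzu voky
Final line 8: voky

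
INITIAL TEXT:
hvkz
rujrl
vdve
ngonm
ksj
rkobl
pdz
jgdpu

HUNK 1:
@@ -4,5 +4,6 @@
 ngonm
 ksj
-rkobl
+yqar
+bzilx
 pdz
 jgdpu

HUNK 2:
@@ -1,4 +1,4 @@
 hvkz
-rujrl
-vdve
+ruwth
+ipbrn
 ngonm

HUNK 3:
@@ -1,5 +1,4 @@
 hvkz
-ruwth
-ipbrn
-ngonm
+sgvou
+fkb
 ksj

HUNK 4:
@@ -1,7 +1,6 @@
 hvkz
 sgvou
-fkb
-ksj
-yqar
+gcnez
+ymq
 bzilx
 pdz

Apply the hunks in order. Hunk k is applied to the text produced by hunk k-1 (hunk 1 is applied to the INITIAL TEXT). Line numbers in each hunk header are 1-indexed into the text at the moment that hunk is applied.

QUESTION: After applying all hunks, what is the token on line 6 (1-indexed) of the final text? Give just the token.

Hunk 1: at line 4 remove [rkobl] add [yqar,bzilx] -> 9 lines: hvkz rujrl vdve ngonm ksj yqar bzilx pdz jgdpu
Hunk 2: at line 1 remove [rujrl,vdve] add [ruwth,ipbrn] -> 9 lines: hvkz ruwth ipbrn ngonm ksj yqar bzilx pdz jgdpu
Hunk 3: at line 1 remove [ruwth,ipbrn,ngonm] add [sgvou,fkb] -> 8 lines: hvkz sgvou fkb ksj yqar bzilx pdz jgdpu
Hunk 4: at line 1 remove [fkb,ksj,yqar] add [gcnez,ymq] -> 7 lines: hvkz sgvou gcnez ymq bzilx pdz jgdpu
Final line 6: pdz

Answer: pdz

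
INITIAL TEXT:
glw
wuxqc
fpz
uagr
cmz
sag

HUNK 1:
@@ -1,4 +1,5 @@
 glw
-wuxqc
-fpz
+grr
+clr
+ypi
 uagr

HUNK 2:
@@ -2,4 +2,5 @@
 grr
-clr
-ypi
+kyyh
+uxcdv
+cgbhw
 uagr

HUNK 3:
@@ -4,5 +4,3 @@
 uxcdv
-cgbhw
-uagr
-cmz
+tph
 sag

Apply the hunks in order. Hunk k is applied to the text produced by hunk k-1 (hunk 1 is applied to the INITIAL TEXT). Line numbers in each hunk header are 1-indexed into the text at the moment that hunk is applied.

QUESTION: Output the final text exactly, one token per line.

Answer: glw
grr
kyyh
uxcdv
tph
sag

Derivation:
Hunk 1: at line 1 remove [wuxqc,fpz] add [grr,clr,ypi] -> 7 lines: glw grr clr ypi uagr cmz sag
Hunk 2: at line 2 remove [clr,ypi] add [kyyh,uxcdv,cgbhw] -> 8 lines: glw grr kyyh uxcdv cgbhw uagr cmz sag
Hunk 3: at line 4 remove [cgbhw,uagr,cmz] add [tph] -> 6 lines: glw grr kyyh uxcdv tph sag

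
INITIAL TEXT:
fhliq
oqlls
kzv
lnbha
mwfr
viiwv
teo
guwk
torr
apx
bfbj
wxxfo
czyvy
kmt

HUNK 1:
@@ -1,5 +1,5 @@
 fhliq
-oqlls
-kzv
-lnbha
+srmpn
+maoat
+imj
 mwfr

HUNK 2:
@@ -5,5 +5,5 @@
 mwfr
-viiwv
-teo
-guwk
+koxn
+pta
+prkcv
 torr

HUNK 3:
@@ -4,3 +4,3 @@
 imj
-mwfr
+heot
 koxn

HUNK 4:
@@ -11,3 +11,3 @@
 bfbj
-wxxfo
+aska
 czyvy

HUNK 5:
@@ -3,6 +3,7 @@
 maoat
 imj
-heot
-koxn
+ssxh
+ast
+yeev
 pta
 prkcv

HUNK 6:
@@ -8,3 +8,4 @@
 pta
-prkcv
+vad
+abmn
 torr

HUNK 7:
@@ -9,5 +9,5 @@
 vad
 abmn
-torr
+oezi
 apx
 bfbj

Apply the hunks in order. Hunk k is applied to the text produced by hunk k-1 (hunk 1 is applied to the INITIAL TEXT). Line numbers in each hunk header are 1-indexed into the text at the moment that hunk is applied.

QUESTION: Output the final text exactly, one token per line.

Hunk 1: at line 1 remove [oqlls,kzv,lnbha] add [srmpn,maoat,imj] -> 14 lines: fhliq srmpn maoat imj mwfr viiwv teo guwk torr apx bfbj wxxfo czyvy kmt
Hunk 2: at line 5 remove [viiwv,teo,guwk] add [koxn,pta,prkcv] -> 14 lines: fhliq srmpn maoat imj mwfr koxn pta prkcv torr apx bfbj wxxfo czyvy kmt
Hunk 3: at line 4 remove [mwfr] add [heot] -> 14 lines: fhliq srmpn maoat imj heot koxn pta prkcv torr apx bfbj wxxfo czyvy kmt
Hunk 4: at line 11 remove [wxxfo] add [aska] -> 14 lines: fhliq srmpn maoat imj heot koxn pta prkcv torr apx bfbj aska czyvy kmt
Hunk 5: at line 3 remove [heot,koxn] add [ssxh,ast,yeev] -> 15 lines: fhliq srmpn maoat imj ssxh ast yeev pta prkcv torr apx bfbj aska czyvy kmt
Hunk 6: at line 8 remove [prkcv] add [vad,abmn] -> 16 lines: fhliq srmpn maoat imj ssxh ast yeev pta vad abmn torr apx bfbj aska czyvy kmt
Hunk 7: at line 9 remove [torr] add [oezi] -> 16 lines: fhliq srmpn maoat imj ssxh ast yeev pta vad abmn oezi apx bfbj aska czyvy kmt

Answer: fhliq
srmpn
maoat
imj
ssxh
ast
yeev
pta
vad
abmn
oezi
apx
bfbj
aska
czyvy
kmt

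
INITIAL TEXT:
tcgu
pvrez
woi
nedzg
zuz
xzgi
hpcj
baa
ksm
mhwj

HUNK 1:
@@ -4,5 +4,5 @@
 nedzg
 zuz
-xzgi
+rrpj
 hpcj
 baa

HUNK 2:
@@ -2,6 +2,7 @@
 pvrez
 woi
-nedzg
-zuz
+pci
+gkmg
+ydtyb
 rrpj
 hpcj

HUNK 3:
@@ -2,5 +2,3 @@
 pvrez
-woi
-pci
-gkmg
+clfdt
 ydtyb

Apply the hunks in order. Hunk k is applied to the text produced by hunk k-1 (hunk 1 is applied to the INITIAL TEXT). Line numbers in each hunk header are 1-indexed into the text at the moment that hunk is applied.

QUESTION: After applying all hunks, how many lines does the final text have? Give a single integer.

Hunk 1: at line 4 remove [xzgi] add [rrpj] -> 10 lines: tcgu pvrez woi nedzg zuz rrpj hpcj baa ksm mhwj
Hunk 2: at line 2 remove [nedzg,zuz] add [pci,gkmg,ydtyb] -> 11 lines: tcgu pvrez woi pci gkmg ydtyb rrpj hpcj baa ksm mhwj
Hunk 3: at line 2 remove [woi,pci,gkmg] add [clfdt] -> 9 lines: tcgu pvrez clfdt ydtyb rrpj hpcj baa ksm mhwj
Final line count: 9

Answer: 9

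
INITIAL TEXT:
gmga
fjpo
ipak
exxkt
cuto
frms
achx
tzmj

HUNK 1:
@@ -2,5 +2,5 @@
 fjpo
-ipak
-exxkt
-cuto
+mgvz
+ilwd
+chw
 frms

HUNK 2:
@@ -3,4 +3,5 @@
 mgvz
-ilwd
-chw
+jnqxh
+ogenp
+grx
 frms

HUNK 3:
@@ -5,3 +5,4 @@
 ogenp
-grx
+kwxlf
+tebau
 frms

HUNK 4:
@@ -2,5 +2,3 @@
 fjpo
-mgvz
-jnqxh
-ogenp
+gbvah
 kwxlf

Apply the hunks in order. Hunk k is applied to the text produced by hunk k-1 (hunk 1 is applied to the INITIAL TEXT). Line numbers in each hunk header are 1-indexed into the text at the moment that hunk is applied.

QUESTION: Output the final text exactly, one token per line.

Answer: gmga
fjpo
gbvah
kwxlf
tebau
frms
achx
tzmj

Derivation:
Hunk 1: at line 2 remove [ipak,exxkt,cuto] add [mgvz,ilwd,chw] -> 8 lines: gmga fjpo mgvz ilwd chw frms achx tzmj
Hunk 2: at line 3 remove [ilwd,chw] add [jnqxh,ogenp,grx] -> 9 lines: gmga fjpo mgvz jnqxh ogenp grx frms achx tzmj
Hunk 3: at line 5 remove [grx] add [kwxlf,tebau] -> 10 lines: gmga fjpo mgvz jnqxh ogenp kwxlf tebau frms achx tzmj
Hunk 4: at line 2 remove [mgvz,jnqxh,ogenp] add [gbvah] -> 8 lines: gmga fjpo gbvah kwxlf tebau frms achx tzmj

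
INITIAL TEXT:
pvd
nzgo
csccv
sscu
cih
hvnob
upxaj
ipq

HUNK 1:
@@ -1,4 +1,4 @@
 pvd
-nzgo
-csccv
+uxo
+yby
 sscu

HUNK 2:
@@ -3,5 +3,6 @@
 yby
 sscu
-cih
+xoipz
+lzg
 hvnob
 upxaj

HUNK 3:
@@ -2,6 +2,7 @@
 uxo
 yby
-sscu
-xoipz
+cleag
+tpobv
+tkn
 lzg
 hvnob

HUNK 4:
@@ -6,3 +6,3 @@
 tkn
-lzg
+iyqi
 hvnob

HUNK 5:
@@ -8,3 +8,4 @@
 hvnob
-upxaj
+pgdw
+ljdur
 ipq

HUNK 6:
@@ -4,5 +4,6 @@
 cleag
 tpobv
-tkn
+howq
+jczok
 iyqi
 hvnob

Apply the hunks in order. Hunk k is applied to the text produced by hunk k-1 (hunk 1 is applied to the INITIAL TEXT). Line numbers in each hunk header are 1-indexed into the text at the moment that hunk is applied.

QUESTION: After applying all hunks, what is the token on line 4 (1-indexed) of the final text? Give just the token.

Answer: cleag

Derivation:
Hunk 1: at line 1 remove [nzgo,csccv] add [uxo,yby] -> 8 lines: pvd uxo yby sscu cih hvnob upxaj ipq
Hunk 2: at line 3 remove [cih] add [xoipz,lzg] -> 9 lines: pvd uxo yby sscu xoipz lzg hvnob upxaj ipq
Hunk 3: at line 2 remove [sscu,xoipz] add [cleag,tpobv,tkn] -> 10 lines: pvd uxo yby cleag tpobv tkn lzg hvnob upxaj ipq
Hunk 4: at line 6 remove [lzg] add [iyqi] -> 10 lines: pvd uxo yby cleag tpobv tkn iyqi hvnob upxaj ipq
Hunk 5: at line 8 remove [upxaj] add [pgdw,ljdur] -> 11 lines: pvd uxo yby cleag tpobv tkn iyqi hvnob pgdw ljdur ipq
Hunk 6: at line 4 remove [tkn] add [howq,jczok] -> 12 lines: pvd uxo yby cleag tpobv howq jczok iyqi hvnob pgdw ljdur ipq
Final line 4: cleag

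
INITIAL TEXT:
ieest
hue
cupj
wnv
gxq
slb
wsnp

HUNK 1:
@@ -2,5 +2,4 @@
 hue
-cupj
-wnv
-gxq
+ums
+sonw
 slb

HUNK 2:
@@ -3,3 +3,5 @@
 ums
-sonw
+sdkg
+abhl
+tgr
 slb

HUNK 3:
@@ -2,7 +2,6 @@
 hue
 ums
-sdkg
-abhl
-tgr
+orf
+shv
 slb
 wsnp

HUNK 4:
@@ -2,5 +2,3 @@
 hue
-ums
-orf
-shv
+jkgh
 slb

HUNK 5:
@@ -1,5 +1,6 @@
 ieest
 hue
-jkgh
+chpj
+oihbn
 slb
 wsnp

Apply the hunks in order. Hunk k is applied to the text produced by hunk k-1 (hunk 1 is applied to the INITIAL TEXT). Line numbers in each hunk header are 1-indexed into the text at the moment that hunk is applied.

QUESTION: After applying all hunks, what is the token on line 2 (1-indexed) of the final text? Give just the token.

Hunk 1: at line 2 remove [cupj,wnv,gxq] add [ums,sonw] -> 6 lines: ieest hue ums sonw slb wsnp
Hunk 2: at line 3 remove [sonw] add [sdkg,abhl,tgr] -> 8 lines: ieest hue ums sdkg abhl tgr slb wsnp
Hunk 3: at line 2 remove [sdkg,abhl,tgr] add [orf,shv] -> 7 lines: ieest hue ums orf shv slb wsnp
Hunk 4: at line 2 remove [ums,orf,shv] add [jkgh] -> 5 lines: ieest hue jkgh slb wsnp
Hunk 5: at line 1 remove [jkgh] add [chpj,oihbn] -> 6 lines: ieest hue chpj oihbn slb wsnp
Final line 2: hue

Answer: hue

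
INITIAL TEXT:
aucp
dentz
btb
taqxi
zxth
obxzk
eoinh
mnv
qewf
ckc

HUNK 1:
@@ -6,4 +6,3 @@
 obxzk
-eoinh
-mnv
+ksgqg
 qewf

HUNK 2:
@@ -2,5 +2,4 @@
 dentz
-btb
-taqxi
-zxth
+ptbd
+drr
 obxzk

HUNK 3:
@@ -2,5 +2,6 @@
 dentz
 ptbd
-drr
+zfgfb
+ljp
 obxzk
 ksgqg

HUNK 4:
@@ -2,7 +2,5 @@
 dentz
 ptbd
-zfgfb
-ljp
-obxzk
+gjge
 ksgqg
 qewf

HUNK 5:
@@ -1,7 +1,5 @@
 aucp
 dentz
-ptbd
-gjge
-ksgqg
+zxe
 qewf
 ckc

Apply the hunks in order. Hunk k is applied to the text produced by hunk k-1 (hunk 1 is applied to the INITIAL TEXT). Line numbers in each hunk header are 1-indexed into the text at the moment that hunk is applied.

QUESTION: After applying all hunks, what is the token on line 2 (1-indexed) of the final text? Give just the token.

Answer: dentz

Derivation:
Hunk 1: at line 6 remove [eoinh,mnv] add [ksgqg] -> 9 lines: aucp dentz btb taqxi zxth obxzk ksgqg qewf ckc
Hunk 2: at line 2 remove [btb,taqxi,zxth] add [ptbd,drr] -> 8 lines: aucp dentz ptbd drr obxzk ksgqg qewf ckc
Hunk 3: at line 2 remove [drr] add [zfgfb,ljp] -> 9 lines: aucp dentz ptbd zfgfb ljp obxzk ksgqg qewf ckc
Hunk 4: at line 2 remove [zfgfb,ljp,obxzk] add [gjge] -> 7 lines: aucp dentz ptbd gjge ksgqg qewf ckc
Hunk 5: at line 1 remove [ptbd,gjge,ksgqg] add [zxe] -> 5 lines: aucp dentz zxe qewf ckc
Final line 2: dentz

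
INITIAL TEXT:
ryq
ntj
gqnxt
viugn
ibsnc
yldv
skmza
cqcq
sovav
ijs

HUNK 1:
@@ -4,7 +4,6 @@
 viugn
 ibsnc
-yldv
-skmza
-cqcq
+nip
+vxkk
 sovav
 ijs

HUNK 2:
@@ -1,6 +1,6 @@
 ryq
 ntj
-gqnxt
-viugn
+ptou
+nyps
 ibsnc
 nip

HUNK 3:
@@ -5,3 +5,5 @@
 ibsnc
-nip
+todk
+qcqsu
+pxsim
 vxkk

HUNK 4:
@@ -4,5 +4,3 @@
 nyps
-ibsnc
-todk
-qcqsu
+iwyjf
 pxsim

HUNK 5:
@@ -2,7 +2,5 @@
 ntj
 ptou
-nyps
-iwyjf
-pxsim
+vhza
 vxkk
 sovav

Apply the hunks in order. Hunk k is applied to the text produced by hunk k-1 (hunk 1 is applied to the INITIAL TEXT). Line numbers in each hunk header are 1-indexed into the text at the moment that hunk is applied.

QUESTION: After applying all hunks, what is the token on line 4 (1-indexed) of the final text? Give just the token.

Answer: vhza

Derivation:
Hunk 1: at line 4 remove [yldv,skmza,cqcq] add [nip,vxkk] -> 9 lines: ryq ntj gqnxt viugn ibsnc nip vxkk sovav ijs
Hunk 2: at line 1 remove [gqnxt,viugn] add [ptou,nyps] -> 9 lines: ryq ntj ptou nyps ibsnc nip vxkk sovav ijs
Hunk 3: at line 5 remove [nip] add [todk,qcqsu,pxsim] -> 11 lines: ryq ntj ptou nyps ibsnc todk qcqsu pxsim vxkk sovav ijs
Hunk 4: at line 4 remove [ibsnc,todk,qcqsu] add [iwyjf] -> 9 lines: ryq ntj ptou nyps iwyjf pxsim vxkk sovav ijs
Hunk 5: at line 2 remove [nyps,iwyjf,pxsim] add [vhza] -> 7 lines: ryq ntj ptou vhza vxkk sovav ijs
Final line 4: vhza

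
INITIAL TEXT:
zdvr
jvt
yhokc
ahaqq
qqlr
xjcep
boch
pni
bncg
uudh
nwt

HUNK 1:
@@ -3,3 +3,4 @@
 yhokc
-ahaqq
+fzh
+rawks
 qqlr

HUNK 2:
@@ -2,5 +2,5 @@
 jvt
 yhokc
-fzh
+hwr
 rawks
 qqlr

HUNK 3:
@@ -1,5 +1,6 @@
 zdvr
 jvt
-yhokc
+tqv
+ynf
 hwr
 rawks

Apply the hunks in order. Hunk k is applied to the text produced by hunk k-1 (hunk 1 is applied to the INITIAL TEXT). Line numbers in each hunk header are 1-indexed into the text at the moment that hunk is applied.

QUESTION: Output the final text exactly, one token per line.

Hunk 1: at line 3 remove [ahaqq] add [fzh,rawks] -> 12 lines: zdvr jvt yhokc fzh rawks qqlr xjcep boch pni bncg uudh nwt
Hunk 2: at line 2 remove [fzh] add [hwr] -> 12 lines: zdvr jvt yhokc hwr rawks qqlr xjcep boch pni bncg uudh nwt
Hunk 3: at line 1 remove [yhokc] add [tqv,ynf] -> 13 lines: zdvr jvt tqv ynf hwr rawks qqlr xjcep boch pni bncg uudh nwt

Answer: zdvr
jvt
tqv
ynf
hwr
rawks
qqlr
xjcep
boch
pni
bncg
uudh
nwt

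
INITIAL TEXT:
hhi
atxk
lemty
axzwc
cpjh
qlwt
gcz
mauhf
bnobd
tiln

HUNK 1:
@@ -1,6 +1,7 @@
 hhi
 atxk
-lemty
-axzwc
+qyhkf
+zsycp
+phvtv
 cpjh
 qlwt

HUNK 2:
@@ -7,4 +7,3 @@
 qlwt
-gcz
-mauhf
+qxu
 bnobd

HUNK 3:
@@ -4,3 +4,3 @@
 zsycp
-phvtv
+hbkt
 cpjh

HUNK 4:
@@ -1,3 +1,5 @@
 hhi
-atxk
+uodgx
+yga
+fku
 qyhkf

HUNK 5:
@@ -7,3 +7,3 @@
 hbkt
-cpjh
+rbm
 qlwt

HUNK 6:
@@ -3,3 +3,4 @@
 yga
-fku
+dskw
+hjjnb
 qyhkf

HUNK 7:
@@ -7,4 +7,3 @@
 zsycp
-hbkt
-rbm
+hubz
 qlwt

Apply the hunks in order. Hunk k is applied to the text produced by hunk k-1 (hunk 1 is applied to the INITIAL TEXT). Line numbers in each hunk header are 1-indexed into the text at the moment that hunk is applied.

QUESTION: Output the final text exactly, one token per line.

Hunk 1: at line 1 remove [lemty,axzwc] add [qyhkf,zsycp,phvtv] -> 11 lines: hhi atxk qyhkf zsycp phvtv cpjh qlwt gcz mauhf bnobd tiln
Hunk 2: at line 7 remove [gcz,mauhf] add [qxu] -> 10 lines: hhi atxk qyhkf zsycp phvtv cpjh qlwt qxu bnobd tiln
Hunk 3: at line 4 remove [phvtv] add [hbkt] -> 10 lines: hhi atxk qyhkf zsycp hbkt cpjh qlwt qxu bnobd tiln
Hunk 4: at line 1 remove [atxk] add [uodgx,yga,fku] -> 12 lines: hhi uodgx yga fku qyhkf zsycp hbkt cpjh qlwt qxu bnobd tiln
Hunk 5: at line 7 remove [cpjh] add [rbm] -> 12 lines: hhi uodgx yga fku qyhkf zsycp hbkt rbm qlwt qxu bnobd tiln
Hunk 6: at line 3 remove [fku] add [dskw,hjjnb] -> 13 lines: hhi uodgx yga dskw hjjnb qyhkf zsycp hbkt rbm qlwt qxu bnobd tiln
Hunk 7: at line 7 remove [hbkt,rbm] add [hubz] -> 12 lines: hhi uodgx yga dskw hjjnb qyhkf zsycp hubz qlwt qxu bnobd tiln

Answer: hhi
uodgx
yga
dskw
hjjnb
qyhkf
zsycp
hubz
qlwt
qxu
bnobd
tiln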